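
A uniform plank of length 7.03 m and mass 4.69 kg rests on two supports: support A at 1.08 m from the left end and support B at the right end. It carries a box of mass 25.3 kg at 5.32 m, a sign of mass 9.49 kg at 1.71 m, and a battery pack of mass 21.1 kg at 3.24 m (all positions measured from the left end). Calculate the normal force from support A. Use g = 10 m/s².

R_A ≈ 320 N

About support B:
Beam weight: 4.69 × 10 = 46.9 N down at 3.515 m → arm 3.515 m, τ = 46.9 × 3.515 = 164.9 N·m counterclockwise.
Box: 25.3 × 10 = 253 N down at 5.32 m → arm 1.71 m, τ = 253 × 1.71 = 432.6 N·m counterclockwise.
Sign: 9.49 × 10 = 94.9 N down at 1.71 m → arm 5.32 m, τ = 94.9 × 5.32 = 504.9 N·m counterclockwise.
Battery pack: 21.1 × 10 = 211 N down at 3.24 m → arm 3.79 m, τ = 211 × 3.79 = 799.7 N·m counterclockwise.
Net load moment about support B = 1902 N·m counterclockwise.
Reaction R at support A is upward at 1.08 m, arm 5.95 m → moment R × 5.95 clockwise.
Στ = 0 ⇒ R × 5.95 = 1902 ⇒ R = 320 N.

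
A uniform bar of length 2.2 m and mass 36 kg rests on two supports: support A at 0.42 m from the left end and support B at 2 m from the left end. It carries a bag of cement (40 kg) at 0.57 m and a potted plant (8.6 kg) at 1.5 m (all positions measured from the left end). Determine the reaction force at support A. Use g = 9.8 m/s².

R_A ≈ 582 N

Sum moments about support B (its reaction then has zero moment arm).
Beam weight: 36 × 9.8 = 352.8 N down at 1.1 m → arm 0.9 m, τ = 352.8 × 0.9 = 317.5 N·m counterclockwise.
Bag of cement: 40 × 9.8 = 392 N down at 0.57 m → arm 1.43 m, τ = 392 × 1.43 = 560.6 N·m counterclockwise.
Potted plant: 8.6 × 9.8 = 84.28 N down at 1.5 m → arm 0.5 m, τ = 84.28 × 0.5 = 42.14 N·m counterclockwise.
Net load moment about support B = 920.2 N·m counterclockwise.
Reaction R at support A is upward at 0.42 m, arm 1.58 m → moment R × 1.58 clockwise.
Στ = 0 ⇒ R × 1.58 = 920.2 ⇒ R = 582 N.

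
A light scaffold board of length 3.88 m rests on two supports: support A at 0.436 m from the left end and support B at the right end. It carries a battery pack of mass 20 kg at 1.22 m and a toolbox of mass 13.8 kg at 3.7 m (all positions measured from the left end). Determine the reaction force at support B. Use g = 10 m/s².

R_B ≈ 176 N

Taking torques about support A:
Battery pack: 20 × 10 = 200 N down at 1.22 m → arm 0.784 m, τ = 200 × 0.784 = 156.8 N·m clockwise.
Toolbox: 13.8 × 10 = 138 N down at 3.7 m → arm 3.264 m, τ = 138 × 3.264 = 450.4 N·m clockwise.
Net load moment about support A = 607.2 N·m clockwise.
Reaction R at support B is upward at 3.88 m, arm 3.444 m → moment R × 3.444 counterclockwise.
Στ = 0 ⇒ R × 3.444 = 607.2 ⇒ R = 176 N.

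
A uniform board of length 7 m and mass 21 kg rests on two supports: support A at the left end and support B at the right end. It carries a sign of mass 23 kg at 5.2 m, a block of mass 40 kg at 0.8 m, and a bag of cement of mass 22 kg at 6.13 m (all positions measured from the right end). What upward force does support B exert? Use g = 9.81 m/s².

Take moments about support A.
Beam weight: 21 × 9.81 = 206 N down at 3.5 m → arm 3.5 m, τ = 206 × 3.5 = 721 N·m clockwise.
Sign: 23 × 9.81 = 225.6 N down at 5.2 m → arm 1.8 m, τ = 225.6 × 1.8 = 406.1 N·m clockwise.
Block: 40 × 9.81 = 392.4 N down at 0.8 m → arm 6.2 m, τ = 392.4 × 6.2 = 2433 N·m clockwise.
Bag of cement: 22 × 9.81 = 215.8 N down at 6.13 m → arm 0.87 m, τ = 215.8 × 0.87 = 187.7 N·m clockwise.
Net load moment about support A = 3748 N·m clockwise.
Reaction R at support B is upward at 0 m, arm 7 m → moment R × 7 counterclockwise.
Balancing moments: R × 7 = 3748, giving R = 535 N.

R_B ≈ 535 N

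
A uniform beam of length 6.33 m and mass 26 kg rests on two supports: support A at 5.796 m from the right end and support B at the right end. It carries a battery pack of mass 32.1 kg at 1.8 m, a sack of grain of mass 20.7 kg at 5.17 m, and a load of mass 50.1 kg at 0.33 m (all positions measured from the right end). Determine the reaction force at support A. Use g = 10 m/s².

Choose support B as the axis so its reaction then has zero moment arm.
Beam weight: 26 × 10 = 260 N down at 3.165 m → arm 3.165 m, τ = 260 × 3.165 = 822.9 N·m counterclockwise.
Battery pack: 32.1 × 10 = 321 N down at 1.8 m → arm 1.8 m, τ = 321 × 1.8 = 577.8 N·m counterclockwise.
Sack of grain: 20.7 × 10 = 207 N down at 5.17 m → arm 5.17 m, τ = 207 × 5.17 = 1070 N·m counterclockwise.
Load: 50.1 × 10 = 501 N down at 0.33 m → arm 0.33 m, τ = 501 × 0.33 = 165.3 N·m counterclockwise.
Net load moment about support B = 2636 N·m counterclockwise.
Reaction R at support A is upward at 5.796 m, arm 5.796 m → moment R × 5.796 clockwise.
For rotational equilibrium, R × 5.796 = 2636, so R = 455 N.

R_A ≈ 455 N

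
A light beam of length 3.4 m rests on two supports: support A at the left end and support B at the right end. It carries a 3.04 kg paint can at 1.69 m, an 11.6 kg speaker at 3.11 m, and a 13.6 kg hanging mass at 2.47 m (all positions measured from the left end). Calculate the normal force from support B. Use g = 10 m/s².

R_B ≈ 220 N

Take moments about support A.
Paint can: 3.04 × 10 = 30.4 N down at 1.69 m → arm 1.69 m, τ = 30.4 × 1.69 = 51.38 N·m clockwise.
Speaker: 11.6 × 10 = 116 N down at 3.11 m → arm 3.11 m, τ = 116 × 3.11 = 360.8 N·m clockwise.
Hanging mass: 13.6 × 10 = 136 N down at 2.47 m → arm 2.47 m, τ = 136 × 2.47 = 335.9 N·m clockwise.
Net load moment about support A = 748.1 N·m clockwise.
Reaction R at support B is upward at 3.4 m, arm 3.4 m → moment R × 3.4 counterclockwise.
Balancing moments: R × 3.4 = 748.1, giving R = 220 N.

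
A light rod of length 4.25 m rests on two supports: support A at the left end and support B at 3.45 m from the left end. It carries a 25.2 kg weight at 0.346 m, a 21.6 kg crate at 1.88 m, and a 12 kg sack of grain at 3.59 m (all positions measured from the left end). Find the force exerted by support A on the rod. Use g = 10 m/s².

Take moments about support B.
Weight: 25.2 × 10 = 252 N down at 0.346 m → arm 3.104 m, τ = 252 × 3.104 = 782.2 N·m counterclockwise.
Crate: 21.6 × 10 = 216 N down at 1.88 m → arm 1.57 m, τ = 216 × 1.57 = 339.1 N·m counterclockwise.
Sack of grain: 12 × 10 = 120 N down at 3.59 m → arm 0.14 m, τ = 120 × 0.14 = 16.8 N·m clockwise.
Net load moment about support B = 1105 N·m counterclockwise.
Reaction R at support A is upward at 0 m, arm 3.45 m → moment R × 3.45 clockwise.
Setting net torque to zero: R × 3.45 = 1105 → R = 320 N.

R_A ≈ 320 N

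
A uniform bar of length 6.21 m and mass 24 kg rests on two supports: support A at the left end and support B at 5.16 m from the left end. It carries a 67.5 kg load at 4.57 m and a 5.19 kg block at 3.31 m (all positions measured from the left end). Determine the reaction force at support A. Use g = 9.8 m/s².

About support B:
Beam weight: 24 × 9.8 = 235.2 N down at 3.105 m → arm 2.055 m, τ = 235.2 × 2.055 = 483.3 N·m counterclockwise.
Load: 67.5 × 9.8 = 661.5 N down at 4.57 m → arm 0.59 m, τ = 661.5 × 0.59 = 390.3 N·m counterclockwise.
Block: 5.19 × 9.8 = 50.86 N down at 3.31 m → arm 1.85 m, τ = 50.86 × 1.85 = 94.09 N·m counterclockwise.
Net load moment about support B = 967.7 N·m counterclockwise.
Reaction R at support A is upward at 0 m, arm 5.16 m → moment R × 5.16 clockwise.
Setting net torque to zero: R × 5.16 = 967.7 → R = 188 N.

R_A ≈ 188 N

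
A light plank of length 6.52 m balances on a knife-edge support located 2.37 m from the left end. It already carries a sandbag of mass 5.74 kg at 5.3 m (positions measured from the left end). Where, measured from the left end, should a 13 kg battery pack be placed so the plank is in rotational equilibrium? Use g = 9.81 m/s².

x ≈ 1.08 m from the left end

Taking torques about the knife-edge support (at 2.37 m from the left end):
Sandbag: 5.74 × 9.81 = 56.31 N down at 5.3 m → arm 2.93 m, τ = 56.31 × 2.93 = 165 N·m clockwise.
Net moment of existing loads = 165 N·m clockwise.
The battery pack weighs 13 × 9.81 = 127.5 N and must supply an equal counterclockwise moment, so its lever arm about the knife-edge support is 165 / 127.5 = 1.29 m.
That puts it at 2.37 − 1.29 = 1.08 m from the left end.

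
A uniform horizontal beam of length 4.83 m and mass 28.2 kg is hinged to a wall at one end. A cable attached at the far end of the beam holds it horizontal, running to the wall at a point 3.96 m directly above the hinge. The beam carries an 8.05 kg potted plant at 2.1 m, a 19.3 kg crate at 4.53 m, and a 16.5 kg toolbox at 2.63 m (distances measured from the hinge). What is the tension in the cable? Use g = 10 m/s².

Sum moments about the hinge (the unknown hinge reaction has zero arm there).
Beam weight: 28.2 × 10 = 282 N down at 2.415 m → arm 2.415 m, τ = 282 × 2.415 = 681 N·m clockwise.
Potted plant: 8.05 × 10 = 80.5 N down at 2.1 m → arm 2.1 m, τ = 80.5 × 2.1 = 169.1 N·m clockwise.
Crate: 19.3 × 10 = 193 N down at 4.53 m → arm 4.53 m, τ = 193 × 4.53 = 874.3 N·m clockwise.
Toolbox: 16.5 × 10 = 165 N down at 2.63 m → arm 2.63 m, τ = 165 × 2.63 = 433.9 N·m clockwise.
Total clockwise load moment = 2158 N·m.
The cable tension T acts at 4.83 m; only its component perpendicular to the beam, T sinθ, produces torque. sinθ = h/√(h²+d²) = 3.96/√(3.96²+4.83²) = 0.634.
Setting net torque to zero: T × 4.83 × 0.634 = 2158 → T = 2158 / 3.062 = 705 N.

T ≈ 705 N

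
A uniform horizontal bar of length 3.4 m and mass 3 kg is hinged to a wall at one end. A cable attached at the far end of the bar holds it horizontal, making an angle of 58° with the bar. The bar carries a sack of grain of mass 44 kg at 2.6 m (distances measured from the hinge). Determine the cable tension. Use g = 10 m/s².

Sum moments about the hinge (the unknown hinge reaction has zero arm there).
Beam weight: 3 × 10 = 30 N down at 1.7 m → arm 1.7 m, τ = 30 × 1.7 = 51 N·m clockwise.
Sack of grain: 44 × 10 = 440 N down at 2.6 m → arm 2.6 m, τ = 440 × 2.6 = 1144 N·m clockwise.
Total clockwise load moment = 1195 N·m.
The cable tension T acts at 3.4 m; only its component perpendicular to the bar, T sinθ, produces torque. sin 58° = 0.848.
Balancing moments: T × 3.4 × 0.848 = 1195, giving T = 1195 / 2.883 = 414 N.

T ≈ 414 N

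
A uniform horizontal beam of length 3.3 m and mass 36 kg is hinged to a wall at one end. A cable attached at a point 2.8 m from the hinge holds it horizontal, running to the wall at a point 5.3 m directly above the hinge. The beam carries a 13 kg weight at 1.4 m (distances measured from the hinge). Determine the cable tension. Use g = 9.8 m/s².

Sum moments about the hinge (the unknown hinge reaction has zero arm there).
Beam weight: 36 × 9.8 = 352.8 N down at 1.65 m → arm 1.65 m, τ = 352.8 × 1.65 = 582.1 N·m clockwise.
Weight: 13 × 9.8 = 127.4 N down at 1.4 m → arm 1.4 m, τ = 127.4 × 1.4 = 178.4 N·m clockwise.
Total clockwise load moment = 760.5 N·m.
The cable tension T acts at 2.8 m; only its component perpendicular to the beam, T sinθ, produces torque. sinθ = h/√(h²+d²) = 5.3/√(5.3²+2.8²) = 0.8842.
Στ = 0 ⇒ T × 2.8 × 0.8842 = 760.5 ⇒ T = 760.5 / 2.476 = 307 N.

T ≈ 307 N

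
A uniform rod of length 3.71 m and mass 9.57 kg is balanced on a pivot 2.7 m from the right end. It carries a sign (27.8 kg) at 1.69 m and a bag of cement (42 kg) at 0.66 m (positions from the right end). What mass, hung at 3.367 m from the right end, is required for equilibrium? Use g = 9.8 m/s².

m ≈ 183 kg

Choose the pivot (at 2.7 m from the right end) as the axis so the support reaction has zero arm there.
Beam weight: 9.57 × 9.8 = 93.79 N down at 1.855 m → arm 0.845 m, τ = 93.79 × 0.845 = 79.25 N·m clockwise.
Sign: 27.8 × 9.8 = 272.4 N down at 1.69 m → arm 1.01 m, τ = 272.4 × 1.01 = 275.1 N·m clockwise.
Bag of cement: 42 × 9.8 = 411.6 N down at 0.66 m → arm 2.04 m, τ = 411.6 × 2.04 = 839.7 N·m clockwise.
Net moment of known loads = 1194 N·m clockwise.
An unknown mass m at 3.367 m has arm 0.667 m; its moment is m·g·0.667 counterclockwise.
Στ = 0 ⇒ m × 9.8 × 0.667 = 1194 ⇒ m = 1194 / (9.8 × 0.667) = 183 kg.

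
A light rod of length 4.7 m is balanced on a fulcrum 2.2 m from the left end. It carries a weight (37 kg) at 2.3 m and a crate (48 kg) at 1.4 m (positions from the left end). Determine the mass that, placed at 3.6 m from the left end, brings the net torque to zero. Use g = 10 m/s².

Taking torques about the fulcrum (at 2.2 m from the left end):
Weight: 37 × 10 = 370 N down at 2.3 m → arm 0.1 m, τ = 370 × 0.1 = 37 N·m clockwise.
Crate: 48 × 10 = 480 N down at 1.4 m → arm 0.8 m, τ = 480 × 0.8 = 384 N·m counterclockwise.
Net moment of known loads = 347 N·m counterclockwise.
An unknown mass m at 3.6 m has arm 1.4 m; its moment is m·g·1.4 clockwise.
For rotational equilibrium, m × 10 × 1.4 = 347, so m = 347 / (10 × 1.4) = 24.8 kg.

m ≈ 24.8 kg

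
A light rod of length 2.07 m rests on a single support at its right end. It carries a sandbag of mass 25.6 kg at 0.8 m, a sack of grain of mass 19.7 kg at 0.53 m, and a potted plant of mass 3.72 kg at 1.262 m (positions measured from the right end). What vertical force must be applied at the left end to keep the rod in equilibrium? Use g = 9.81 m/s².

Choose the right end as the axis so the unknown pivot reaction has zero arm there.
Sandbag: 25.6 × 9.81 = 251.1 N down at 0.8 m → arm 0.8 m, τ = 251.1 × 0.8 = 200.9 N·m counterclockwise.
Sack of grain: 19.7 × 9.81 = 193.3 N down at 0.53 m → arm 0.53 m, τ = 193.3 × 0.53 = 102.4 N·m counterclockwise.
Potted plant: 3.72 × 9.81 = 36.49 N down at 1.262 m → arm 1.262 m, τ = 36.49 × 1.262 = 46.05 N·m counterclockwise.
Net moment of the loads = 349.4 N·m counterclockwise.
The upward force F acts at the left end, arm 2.07 m, giving F × 2.07 clockwise.
Balancing moments: F × 2.07 = 349.4, giving F = 349.4 / 2.07 = 169 N.

F ≈ 169 N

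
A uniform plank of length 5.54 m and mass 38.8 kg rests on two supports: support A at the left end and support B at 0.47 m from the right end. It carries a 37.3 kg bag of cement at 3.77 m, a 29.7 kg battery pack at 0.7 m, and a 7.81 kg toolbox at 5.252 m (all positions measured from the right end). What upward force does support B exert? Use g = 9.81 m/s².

R_B ≈ 618 N

Sum moments about support A (its reaction then has zero moment arm).
Beam weight: 38.8 × 9.81 = 380.6 N down at 2.77 m → arm 2.77 m, τ = 380.6 × 2.77 = 1054 N·m clockwise.
Bag of cement: 37.3 × 9.81 = 365.9 N down at 3.77 m → arm 1.77 m, τ = 365.9 × 1.77 = 647.6 N·m clockwise.
Battery pack: 29.7 × 9.81 = 291.4 N down at 0.7 m → arm 4.84 m, τ = 291.4 × 4.84 = 1410 N·m clockwise.
Toolbox: 7.81 × 9.81 = 76.62 N down at 5.252 m → arm 0.288 m, τ = 76.62 × 0.288 = 22.07 N·m clockwise.
Net load moment about support A = 3134 N·m clockwise.
Reaction R at support B is upward at 0.47 m, arm 5.07 m → moment R × 5.07 counterclockwise.
Στ = 0 ⇒ R × 5.07 = 3134 ⇒ R = 618 N.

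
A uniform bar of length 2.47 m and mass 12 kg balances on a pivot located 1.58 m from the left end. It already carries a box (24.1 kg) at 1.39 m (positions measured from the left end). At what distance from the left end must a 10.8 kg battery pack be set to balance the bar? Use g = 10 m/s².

Take moments about the pivot (at 1.58 m from the left end).
Beam weight: 12 × 10 = 120 N down at 1.235 m → arm 0.345 m, τ = 120 × 0.345 = 41.4 N·m counterclockwise.
Box: 24.1 × 10 = 241 N down at 1.39 m → arm 0.19 m, τ = 241 × 0.19 = 45.79 N·m counterclockwise.
Net moment of existing loads = 87.19 N·m counterclockwise.
The battery pack weighs 10.8 × 10 = 108 N and must supply an equal clockwise moment, so its lever arm about the pivot is 87.19 / 108 = 0.807 m.
That puts it at 1.58 + 0.807 = 2.39 m from the left end.

x ≈ 2.39 m from the left end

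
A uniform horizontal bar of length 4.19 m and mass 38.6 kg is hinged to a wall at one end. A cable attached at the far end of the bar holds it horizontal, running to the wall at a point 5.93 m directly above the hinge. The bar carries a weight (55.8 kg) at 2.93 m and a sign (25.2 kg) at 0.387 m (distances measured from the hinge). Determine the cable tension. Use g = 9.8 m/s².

Taking torques about the hinge:
Beam weight: 38.6 × 9.8 = 378.3 N down at 2.095 m → arm 2.095 m, τ = 378.3 × 2.095 = 792.5 N·m clockwise.
Weight: 55.8 × 9.8 = 546.8 N down at 2.93 m → arm 2.93 m, τ = 546.8 × 2.93 = 1602 N·m clockwise.
Sign: 25.2 × 9.8 = 247 N down at 0.387 m → arm 0.387 m, τ = 247 × 0.387 = 95.59 N·m clockwise.
Total clockwise load moment = 2490 N·m.
The cable tension T acts at 4.19 m; only its component perpendicular to the bar, T sinθ, produces torque. sinθ = h/√(h²+d²) = 5.93/√(5.93²+4.19²) = 0.8167.
Setting net torque to zero: T × 4.19 × 0.8167 = 2490 → T = 2490 / 3.422 = 728 N.

T ≈ 728 N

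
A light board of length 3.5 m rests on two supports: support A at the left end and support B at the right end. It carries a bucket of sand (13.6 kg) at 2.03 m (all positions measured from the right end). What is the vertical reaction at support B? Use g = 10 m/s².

Taking torques about support A:
Bucket of sand: 13.6 × 10 = 136 N down at 2.03 m → arm 1.47 m, τ = 136 × 1.47 = 199.9 N·m clockwise.
Net load moment about support A = 199.9 N·m clockwise.
Reaction R at support B is upward at 0 m, arm 3.5 m → moment R × 3.5 counterclockwise.
Setting net torque to zero: R × 3.5 = 199.9 → R = 57.1 N.

R_B ≈ 57.1 N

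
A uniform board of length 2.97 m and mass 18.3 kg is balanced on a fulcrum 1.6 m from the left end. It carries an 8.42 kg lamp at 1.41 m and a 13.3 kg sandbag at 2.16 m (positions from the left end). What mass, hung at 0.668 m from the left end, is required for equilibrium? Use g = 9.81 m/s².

Sum moments about the fulcrum (at 1.6 m from the left end) (the support reaction has zero arm there).
Beam weight: 18.3 × 9.81 = 179.5 N down at 1.485 m → arm 0.115 m, τ = 179.5 × 0.115 = 20.64 N·m counterclockwise.
Lamp: 8.42 × 9.81 = 82.6 N down at 1.41 m → arm 0.19 m, τ = 82.6 × 0.19 = 15.69 N·m counterclockwise.
Sandbag: 13.3 × 9.81 = 130.5 N down at 2.16 m → arm 0.56 m, τ = 130.5 × 0.56 = 73.08 N·m clockwise.
Net moment of known loads = 36.75 N·m clockwise.
An unknown mass m at 0.668 m has arm 0.932 m; its moment is m·g·0.932 counterclockwise.
Στ = 0 ⇒ m × 9.81 × 0.932 = 36.75 ⇒ m = 36.75 / (9.81 × 0.932) = 4.02 kg.

m ≈ 4.02 kg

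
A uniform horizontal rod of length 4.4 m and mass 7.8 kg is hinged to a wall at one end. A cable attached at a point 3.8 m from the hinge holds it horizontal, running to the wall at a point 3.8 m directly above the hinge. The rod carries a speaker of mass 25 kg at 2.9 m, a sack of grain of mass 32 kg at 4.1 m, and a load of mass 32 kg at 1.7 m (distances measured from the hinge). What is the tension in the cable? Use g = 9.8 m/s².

Sum moments about the hinge (the unknown hinge reaction has zero arm there).
Beam weight: 7.8 × 9.8 = 76.44 N down at 2.2 m → arm 2.2 m, τ = 76.44 × 2.2 = 168.2 N·m clockwise.
Speaker: 25 × 9.8 = 245 N down at 2.9 m → arm 2.9 m, τ = 245 × 2.9 = 710.5 N·m clockwise.
Sack of grain: 32 × 9.8 = 313.6 N down at 4.1 m → arm 4.1 m, τ = 313.6 × 4.1 = 1286 N·m clockwise.
Load: 32 × 9.8 = 313.6 N down at 1.7 m → arm 1.7 m, τ = 313.6 × 1.7 = 533.1 N·m clockwise.
Total clockwise load moment = 2698 N·m.
The cable tension T acts at 3.8 m; only its component perpendicular to the rod, T sinθ, produces torque. sinθ = h/√(h²+d²) = 3.8/√(3.8²+3.8²) = 0.7071.
Balancing moments: T × 3.8 × 0.7071 = 2698, giving T = 2698 / 2.687 = 1000 N.

T ≈ 1000 N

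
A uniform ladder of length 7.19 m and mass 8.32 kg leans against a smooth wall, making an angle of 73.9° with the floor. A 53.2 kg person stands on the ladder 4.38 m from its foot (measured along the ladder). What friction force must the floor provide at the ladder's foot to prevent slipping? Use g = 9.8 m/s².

f ≈ 103 N

Sum moments about the foot of the ladder (the floor normal and friction both act there and drop out).
Ladder weight 8.32×9.8 = 81.54 N acts at 3.595 m along the ladder; its horizontal arm is 3.595·cos73.9° = 0.9969 m → τ = 81.29 N·m clockwise.
Person: 53.2×9.8 = 521.4 N at 4.38 m → arm 1.215 m → τ = 633.5 N·m clockwise.
Wall normal N acts horizontally at the top; its moment arm is the height L sinθ = 7.19·sin73.9° = 6.908 m, counterclockwise.
Στ = 0 ⇒ N × 6.908 = 714.8 ⇒ N = 103 N.
ΣFx = 0: friction at the foot balances the wall's push, so f = N_wall = 103 N.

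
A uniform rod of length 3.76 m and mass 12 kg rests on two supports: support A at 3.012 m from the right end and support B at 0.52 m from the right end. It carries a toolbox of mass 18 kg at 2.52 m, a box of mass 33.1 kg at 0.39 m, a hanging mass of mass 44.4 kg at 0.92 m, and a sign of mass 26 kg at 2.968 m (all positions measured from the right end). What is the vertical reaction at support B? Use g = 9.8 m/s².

Sum moments about support A (its reaction then has zero moment arm).
Beam weight: 12 × 9.8 = 117.6 N down at 1.88 m → arm 1.132 m, τ = 117.6 × 1.132 = 133.1 N·m clockwise.
Toolbox: 18 × 9.8 = 176.4 N down at 2.52 m → arm 0.492 m, τ = 176.4 × 0.492 = 86.79 N·m clockwise.
Box: 33.1 × 9.8 = 324.4 N down at 0.39 m → arm 2.622 m, τ = 324.4 × 2.622 = 850.6 N·m clockwise.
Hanging mass: 44.4 × 9.8 = 435.1 N down at 0.92 m → arm 2.092 m, τ = 435.1 × 2.092 = 910.2 N·m clockwise.
Sign: 26 × 9.8 = 254.8 N down at 2.968 m → arm 0.044 m, τ = 254.8 × 0.044 = 11.21 N·m clockwise.
Net load moment about support A = 1992 N·m clockwise.
Reaction R at support B is upward at 0.52 m, arm 2.492 m → moment R × 2.492 counterclockwise.
Balancing moments: R × 2.492 = 1992, giving R = 799 N.

R_B ≈ 799 N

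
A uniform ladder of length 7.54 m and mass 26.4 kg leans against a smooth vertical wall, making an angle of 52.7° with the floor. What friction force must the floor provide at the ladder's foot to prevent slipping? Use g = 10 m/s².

Choose the foot of the ladder as the axis so the floor normal and friction both act there and drop out.
Ladder weight 26.4×10 = 264 N acts at 3.77 m along the ladder; its horizontal arm is 3.77·cos52.7° = 2.285 m → τ = 603.2 N·m clockwise.
Wall normal N acts horizontally at the top; its moment arm is the height L sinθ = 7.54·sin52.7° = 5.998 m, counterclockwise.
Setting net torque to zero: N × 5.998 = 603.2 → N = 101 N.
ΣFx = 0: friction at the foot balances the wall's push, so f = N_wall = 101 N.

f ≈ 101 N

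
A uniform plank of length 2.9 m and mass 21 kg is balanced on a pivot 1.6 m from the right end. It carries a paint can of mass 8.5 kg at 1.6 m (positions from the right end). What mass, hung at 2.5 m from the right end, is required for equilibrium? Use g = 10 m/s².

m ≈ 3.5 kg

Choose the pivot (at 1.6 m from the right end) as the axis so the support reaction has zero arm there.
Beam weight: 21 × 10 = 210 N down at 1.45 m → arm 0.15 m, τ = 210 × 0.15 = 31.5 N·m clockwise.
Paint can: acts at the pivot, moment arm 0 → no torque.
Net moment of known loads = 31.5 N·m clockwise.
An unknown mass m at 2.5 m has arm 0.9 m; its moment is m·g·0.9 counterclockwise.
For rotational equilibrium, m × 10 × 0.9 = 31.5, so m = 31.5 / (10 × 0.9) = 3.5 kg.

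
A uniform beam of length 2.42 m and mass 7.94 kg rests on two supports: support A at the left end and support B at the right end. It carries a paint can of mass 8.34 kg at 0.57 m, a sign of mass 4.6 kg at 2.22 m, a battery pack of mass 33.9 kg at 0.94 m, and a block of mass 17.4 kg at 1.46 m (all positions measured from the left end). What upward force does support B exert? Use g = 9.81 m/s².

Take moments about support A.
Beam weight: 7.94 × 9.81 = 77.89 N down at 1.21 m → arm 1.21 m, τ = 77.89 × 1.21 = 94.25 N·m clockwise.
Paint can: 8.34 × 9.81 = 81.82 N down at 0.57 m → arm 0.57 m, τ = 81.82 × 0.57 = 46.64 N·m clockwise.
Sign: 4.6 × 9.81 = 45.13 N down at 2.22 m → arm 2.22 m, τ = 45.13 × 2.22 = 100.2 N·m clockwise.
Battery pack: 33.9 × 9.81 = 332.6 N down at 0.94 m → arm 0.94 m, τ = 332.6 × 0.94 = 312.6 N·m clockwise.
Block: 17.4 × 9.81 = 170.7 N down at 1.46 m → arm 1.46 m, τ = 170.7 × 1.46 = 249.2 N·m clockwise.
Net load moment about support A = 802.9 N·m clockwise.
Reaction R at support B is upward at 2.42 m, arm 2.42 m → moment R × 2.42 counterclockwise.
Setting net torque to zero: R × 2.42 = 802.9 → R = 332 N.

R_B ≈ 332 N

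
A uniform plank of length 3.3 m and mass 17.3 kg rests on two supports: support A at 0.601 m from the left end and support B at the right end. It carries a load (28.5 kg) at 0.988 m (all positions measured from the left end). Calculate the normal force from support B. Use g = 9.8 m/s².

Take moments about support A.
Beam weight: 17.3 × 9.8 = 169.5 N down at 1.65 m → arm 1.049 m, τ = 169.5 × 1.049 = 177.8 N·m clockwise.
Load: 28.5 × 9.8 = 279.3 N down at 0.988 m → arm 0.387 m, τ = 279.3 × 0.387 = 108.1 N·m clockwise.
Net load moment about support A = 285.9 N·m clockwise.
Reaction R at support B is upward at 3.3 m, arm 2.699 m → moment R × 2.699 counterclockwise.
Setting net torque to zero: R × 2.699 = 285.9 → R = 106 N.

R_B ≈ 106 N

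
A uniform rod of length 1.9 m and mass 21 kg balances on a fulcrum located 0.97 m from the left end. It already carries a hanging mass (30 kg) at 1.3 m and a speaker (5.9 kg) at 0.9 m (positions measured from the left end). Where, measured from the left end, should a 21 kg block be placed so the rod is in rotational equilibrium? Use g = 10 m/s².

Choose the fulcrum (at 0.97 m from the left end) as the axis so the support reaction has zero arm there.
Beam weight: 21 × 10 = 210 N down at 0.95 m → arm 0.02 m, τ = 210 × 0.02 = 4.2 N·m counterclockwise.
Hanging mass: 30 × 10 = 300 N down at 1.3 m → arm 0.33 m, τ = 300 × 0.33 = 99 N·m clockwise.
Speaker: 5.9 × 10 = 59 N down at 0.9 m → arm 0.07 m, τ = 59 × 0.07 = 4.13 N·m counterclockwise.
Net moment of existing loads = 90.67 N·m clockwise.
The block weighs 21 × 10 = 210 N and must supply an equal counterclockwise moment, so its lever arm about the fulcrum is 90.67 / 210 = 0.432 m.
That puts it at 0.97 − 0.432 = 0.538 m from the left end.

x ≈ 0.538 m from the left end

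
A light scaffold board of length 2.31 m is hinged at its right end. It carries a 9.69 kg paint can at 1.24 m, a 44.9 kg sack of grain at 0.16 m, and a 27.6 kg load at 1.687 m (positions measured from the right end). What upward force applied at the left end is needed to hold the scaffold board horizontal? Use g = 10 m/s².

F ≈ 285 N

Choose the right end as the axis so the unknown pivot reaction has zero arm there.
Paint can: 9.69 × 10 = 96.9 N down at 1.24 m → arm 1.24 m, τ = 96.9 × 1.24 = 120.2 N·m counterclockwise.
Sack of grain: 44.9 × 10 = 449 N down at 0.16 m → arm 0.16 m, τ = 449 × 0.16 = 71.84 N·m counterclockwise.
Load: 27.6 × 10 = 276 N down at 1.687 m → arm 1.687 m, τ = 276 × 1.687 = 465.6 N·m counterclockwise.
Net moment of the loads = 657.6 N·m counterclockwise.
The upward force F acts at the left end, arm 2.31 m, giving F × 2.31 clockwise.
For rotational equilibrium, F × 2.31 = 657.6, so F = 657.6 / 2.31 = 285 N.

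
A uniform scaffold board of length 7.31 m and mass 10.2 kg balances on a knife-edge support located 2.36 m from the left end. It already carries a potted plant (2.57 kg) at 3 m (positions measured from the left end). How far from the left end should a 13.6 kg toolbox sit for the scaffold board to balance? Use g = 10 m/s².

Taking torques about the knife-edge support (at 2.36 m from the left end):
Beam weight: 10.2 × 10 = 102 N down at 3.655 m → arm 1.295 m, τ = 102 × 1.295 = 132.1 N·m clockwise.
Potted plant: 2.57 × 10 = 25.7 N down at 3 m → arm 0.64 m, τ = 25.7 × 0.64 = 16.45 N·m clockwise.
Net moment of existing loads = 148.5 N·m clockwise.
The toolbox weighs 13.6 × 10 = 136 N and must supply an equal counterclockwise moment, so its lever arm about the knife-edge support is 148.5 / 136 = 1.09 m.
That puts it at 2.36 − 1.09 = 1.27 m from the left end.

x ≈ 1.27 m from the left end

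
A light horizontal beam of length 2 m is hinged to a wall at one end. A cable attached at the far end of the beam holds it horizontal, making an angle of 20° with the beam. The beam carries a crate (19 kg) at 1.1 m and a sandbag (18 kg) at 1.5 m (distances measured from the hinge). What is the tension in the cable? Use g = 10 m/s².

About the hinge:
Crate: 19 × 10 = 190 N down at 1.1 m → arm 1.1 m, τ = 190 × 1.1 = 209 N·m clockwise.
Sandbag: 18 × 10 = 180 N down at 1.5 m → arm 1.5 m, τ = 180 × 1.5 = 270 N·m clockwise.
Total clockwise load moment = 479 N·m.
The cable tension T acts at 2 m; only its component perpendicular to the beam, T sinθ, produces torque. sin 20° = 0.342.
For rotational equilibrium, T × 2 × 0.342 = 479, so T = 479 / 0.684 = 700 N.

T ≈ 700 N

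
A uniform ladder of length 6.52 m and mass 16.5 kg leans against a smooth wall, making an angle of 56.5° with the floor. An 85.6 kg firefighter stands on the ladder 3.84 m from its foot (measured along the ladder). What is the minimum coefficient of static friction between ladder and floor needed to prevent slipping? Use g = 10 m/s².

μ_min ≈ 0.38

Sum moments about the foot of the ladder (the floor normal and friction both act there and drop out).
Ladder weight 16.5×10 = 165 N acts at 3.26 m along the ladder; its horizontal arm is 3.26·cos56.5° = 1.799 m → τ = 296.8 N·m clockwise.
Firefighter: 85.6×10 = 856 N at 3.84 m → arm 2.119 m → τ = 1814 N·m clockwise.
Wall normal N acts horizontally at the top; its moment arm is the height L sinθ = 6.52·sin56.5° = 5.437 m, counterclockwise.
Στ = 0 ⇒ N × 5.437 = 2111 ⇒ N = 388.3 N.
ΣFx = 0 ⇒ f = N_wall = 388.3 N. ΣFy = 0 ⇒ N_floor = 1021 N.
μ_min = f / N_floor = 388.3 / 1021 = 0.38.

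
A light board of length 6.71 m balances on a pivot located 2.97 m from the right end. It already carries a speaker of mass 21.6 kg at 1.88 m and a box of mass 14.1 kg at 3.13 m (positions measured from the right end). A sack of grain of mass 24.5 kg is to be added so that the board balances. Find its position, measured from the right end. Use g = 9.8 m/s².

Choose the pivot (at 2.97 m from the right end) as the axis so the support reaction has zero arm there.
Speaker: 21.6 × 9.8 = 211.7 N down at 1.88 m → arm 1.09 m, τ = 211.7 × 1.09 = 230.8 N·m clockwise.
Box: 14.1 × 9.8 = 138.2 N down at 3.13 m → arm 0.16 m, τ = 138.2 × 0.16 = 22.11 N·m counterclockwise.
Net moment of existing loads = 208.7 N·m clockwise.
The sack of grain weighs 24.5 × 9.8 = 240.1 N and must supply an equal counterclockwise moment, so its lever arm about the pivot is 208.7 / 240.1 = 0.869 m.
That puts it at 2.97 + 0.869 = 3.84 m from the right end.

x ≈ 3.84 m from the right end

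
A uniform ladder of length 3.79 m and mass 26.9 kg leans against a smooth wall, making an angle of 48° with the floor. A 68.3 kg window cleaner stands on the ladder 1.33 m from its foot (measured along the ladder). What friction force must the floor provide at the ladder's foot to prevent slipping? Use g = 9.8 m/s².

f ≈ 330 N

Taking torques about the foot of the ladder:
Ladder weight 26.9×9.8 = 263.6 N acts at 1.895 m along the ladder; its horizontal arm is 1.895·cos48° = 1.268 m → τ = 334.2 N·m clockwise.
Window cleaner: 68.3×9.8 = 669.3 N at 1.33 m → arm 0.8899 m → τ = 595.6 N·m clockwise.
Wall normal N acts horizontally at the top; its moment arm is the height L sinθ = 3.79·sin48° = 2.817 m, counterclockwise.
Στ = 0 ⇒ N × 2.817 = 929.8 ⇒ N = 330 N.
ΣFx = 0: friction at the foot balances the wall's push, so f = N_wall = 330 N.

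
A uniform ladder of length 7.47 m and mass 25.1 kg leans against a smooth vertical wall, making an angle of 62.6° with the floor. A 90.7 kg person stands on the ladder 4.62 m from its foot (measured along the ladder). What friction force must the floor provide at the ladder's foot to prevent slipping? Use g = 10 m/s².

Take moments about the foot of the ladder.
Ladder weight 25.1×10 = 251 N acts at 3.735 m along the ladder; its horizontal arm is 3.735·cos62.6° = 1.719 m → τ = 431.5 N·m clockwise.
Person: 90.7×10 = 907 N at 4.62 m → arm 2.126 m → τ = 1928 N·m clockwise.
Wall normal N acts horizontally at the top; its moment arm is the height L sinθ = 7.47·sin62.6° = 6.632 m, counterclockwise.
Setting net torque to zero: N × 6.632 = 2360 → N = 356 N.
ΣFx = 0: friction at the foot balances the wall's push, so f = N_wall = 356 N.

f ≈ 356 N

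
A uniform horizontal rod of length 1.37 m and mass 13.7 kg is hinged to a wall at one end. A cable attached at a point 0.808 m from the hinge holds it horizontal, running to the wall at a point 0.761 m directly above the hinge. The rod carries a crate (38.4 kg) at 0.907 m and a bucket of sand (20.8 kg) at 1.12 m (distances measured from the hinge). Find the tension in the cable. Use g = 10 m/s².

T ≈ 1220 N

Taking torques about the hinge:
Beam weight: 13.7 × 10 = 137 N down at 0.685 m → arm 0.685 m, τ = 137 × 0.685 = 93.85 N·m clockwise.
Crate: 38.4 × 10 = 384 N down at 0.907 m → arm 0.907 m, τ = 384 × 0.907 = 348.3 N·m clockwise.
Bucket of sand: 20.8 × 10 = 208 N down at 1.12 m → arm 1.12 m, τ = 208 × 1.12 = 233 N·m clockwise.
Total clockwise load moment = 675.1 N·m.
The cable tension T acts at 0.808 m; only its component perpendicular to the rod, T sinθ, produces torque. sinθ = h/√(h²+d²) = 0.761/√(0.761²+0.808²) = 0.6856.
Στ = 0 ⇒ T × 0.808 × 0.6856 = 675.1 ⇒ T = 675.1 / 0.554 = 1220 N.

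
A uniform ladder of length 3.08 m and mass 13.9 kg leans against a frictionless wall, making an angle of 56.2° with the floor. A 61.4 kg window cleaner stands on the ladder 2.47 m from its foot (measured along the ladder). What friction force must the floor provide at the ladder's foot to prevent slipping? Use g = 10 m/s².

About the foot of the ladder:
Ladder weight 13.9×10 = 139 N acts at 1.54 m along the ladder; its horizontal arm is 1.54·cos56.2° = 0.8567 m → τ = 119.1 N·m clockwise.
Window cleaner: 61.4×10 = 614 N at 2.47 m → arm 1.374 m → τ = 843.6 N·m clockwise.
Wall normal N acts horizontally at the top; its moment arm is the height L sinθ = 3.08·sin56.2° = 2.559 m, counterclockwise.
Στ = 0 ⇒ N × 2.559 = 962.7 ⇒ N = 376 N.
ΣFx = 0: friction at the foot balances the wall's push, so f = N_wall = 376 N.

f ≈ 376 N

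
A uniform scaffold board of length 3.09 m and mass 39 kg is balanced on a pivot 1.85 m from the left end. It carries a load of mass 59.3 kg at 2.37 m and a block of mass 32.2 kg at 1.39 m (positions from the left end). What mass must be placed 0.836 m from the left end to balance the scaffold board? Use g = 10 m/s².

Take moments about the pivot (at 1.85 m from the left end).
Beam weight: 39 × 10 = 390 N down at 1.545 m → arm 0.305 m, τ = 390 × 0.305 = 119 N·m counterclockwise.
Load: 59.3 × 10 = 593 N down at 2.37 m → arm 0.52 m, τ = 593 × 0.52 = 308.4 N·m clockwise.
Block: 32.2 × 10 = 322 N down at 1.39 m → arm 0.46 m, τ = 322 × 0.46 = 148.1 N·m counterclockwise.
Net moment of known loads = 41.3 N·m clockwise.
An unknown mass m at 0.836 m has arm 1.014 m; its moment is m·g·1.014 counterclockwise.
Στ = 0 ⇒ m × 10 × 1.014 = 41.3 ⇒ m = 41.3 / (10 × 1.014) = 4.07 kg.

m ≈ 4.07 kg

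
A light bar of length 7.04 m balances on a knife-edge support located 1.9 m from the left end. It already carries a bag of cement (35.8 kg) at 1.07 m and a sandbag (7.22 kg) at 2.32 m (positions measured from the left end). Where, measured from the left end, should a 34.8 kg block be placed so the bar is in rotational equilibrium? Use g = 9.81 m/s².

x ≈ 2.67 m from the left end

About the knife-edge support (at 1.9 m from the left end):
Bag of cement: 35.8 × 9.81 = 351.2 N down at 1.07 m → arm 0.83 m, τ = 351.2 × 0.83 = 291.5 N·m counterclockwise.
Sandbag: 7.22 × 9.81 = 70.83 N down at 2.32 m → arm 0.42 m, τ = 70.83 × 0.42 = 29.75 N·m clockwise.
Net moment of existing loads = 261.8 N·m counterclockwise.
The block weighs 34.8 × 9.81 = 341.4 N and must supply an equal clockwise moment, so its lever arm about the knife-edge support is 261.8 / 341.4 = 0.767 m.
That puts it at 1.9 + 0.767 = 2.67 m from the left end.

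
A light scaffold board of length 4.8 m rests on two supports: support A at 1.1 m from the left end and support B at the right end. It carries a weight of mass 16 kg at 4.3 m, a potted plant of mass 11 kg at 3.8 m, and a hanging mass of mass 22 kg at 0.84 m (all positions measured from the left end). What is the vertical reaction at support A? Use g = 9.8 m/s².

R_A ≈ 281 N

Taking torques about support B:
Weight: 16 × 9.8 = 156.8 N down at 4.3 m → arm 0.5 m, τ = 156.8 × 0.5 = 78.4 N·m counterclockwise.
Potted plant: 11 × 9.8 = 107.8 N down at 3.8 m → arm 1 m, τ = 107.8 × 1 = 107.8 N·m counterclockwise.
Hanging mass: 22 × 9.8 = 215.6 N down at 0.84 m → arm 3.96 m, τ = 215.6 × 3.96 = 853.8 N·m counterclockwise.
Net load moment about support B = 1040 N·m counterclockwise.
Reaction R at support A is upward at 1.1 m, arm 3.7 m → moment R × 3.7 clockwise.
For rotational equilibrium, R × 3.7 = 1040, so R = 281 N.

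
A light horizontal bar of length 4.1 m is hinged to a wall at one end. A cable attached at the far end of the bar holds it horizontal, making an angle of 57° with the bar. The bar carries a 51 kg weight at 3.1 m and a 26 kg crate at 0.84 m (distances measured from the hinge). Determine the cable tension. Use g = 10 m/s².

Take moments about the hinge.
Weight: 51 × 10 = 510 N down at 3.1 m → arm 3.1 m, τ = 510 × 3.1 = 1581 N·m clockwise.
Crate: 26 × 10 = 260 N down at 0.84 m → arm 0.84 m, τ = 260 × 0.84 = 218.4 N·m clockwise.
Total clockwise load moment = 1799 N·m.
The cable tension T acts at 4.1 m; only its component perpendicular to the bar, T sinθ, produces torque. sin 57° = 0.8387.
Balancing moments: T × 4.1 × 0.8387 = 1799, giving T = 1799 / 3.439 = 523 N.

T ≈ 523 N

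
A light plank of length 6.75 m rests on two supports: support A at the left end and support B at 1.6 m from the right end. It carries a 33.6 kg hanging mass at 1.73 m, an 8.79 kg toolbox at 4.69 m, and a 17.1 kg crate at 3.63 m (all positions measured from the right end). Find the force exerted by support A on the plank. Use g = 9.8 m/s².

Choose support B as the axis so its reaction then has zero moment arm.
Hanging mass: 33.6 × 9.8 = 329.3 N down at 1.73 m → arm 0.13 m, τ = 329.3 × 0.13 = 42.81 N·m counterclockwise.
Toolbox: 8.79 × 9.8 = 86.14 N down at 4.69 m → arm 3.09 m, τ = 86.14 × 3.09 = 266.2 N·m counterclockwise.
Crate: 17.1 × 9.8 = 167.6 N down at 3.63 m → arm 2.03 m, τ = 167.6 × 2.03 = 340.2 N·m counterclockwise.
Net load moment about support B = 649.2 N·m counterclockwise.
Reaction R at support A is upward at 6.75 m, arm 5.15 m → moment R × 5.15 clockwise.
For rotational equilibrium, R × 5.15 = 649.2, so R = 126 N.

R_A ≈ 126 N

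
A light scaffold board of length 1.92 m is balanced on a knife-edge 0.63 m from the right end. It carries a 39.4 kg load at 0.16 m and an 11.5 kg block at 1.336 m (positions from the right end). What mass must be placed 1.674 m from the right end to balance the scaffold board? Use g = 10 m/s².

Taking torques about the knife-edge (at 0.63 m from the right end):
Load: 39.4 × 10 = 394 N down at 0.16 m → arm 0.47 m, τ = 394 × 0.47 = 185.2 N·m clockwise.
Block: 11.5 × 10 = 115 N down at 1.336 m → arm 0.706 m, τ = 115 × 0.706 = 81.19 N·m counterclockwise.
Net moment of known loads = 104 N·m clockwise.
An unknown mass m at 1.674 m has arm 1.044 m; its moment is m·g·1.044 counterclockwise.
For rotational equilibrium, m × 10 × 1.044 = 104, so m = 104 / (10 × 1.044) = 9.96 kg.

m ≈ 9.96 kg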